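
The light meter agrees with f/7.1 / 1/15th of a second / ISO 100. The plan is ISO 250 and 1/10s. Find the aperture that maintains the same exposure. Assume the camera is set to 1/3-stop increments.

ISO: 100 → 125 → 160 → 200 → 250 — 1 1/3 stops raised (brighter).
Shutter speed: 1/15 → 1/13 → 1/10 — 2/3 stop slower (brighter).
Net change so far: 2 stops brighter. Offset with the aperture: f/7.1 → f/8 → f/9 → f/10 → f/11 → f/13 → f/14.

f/14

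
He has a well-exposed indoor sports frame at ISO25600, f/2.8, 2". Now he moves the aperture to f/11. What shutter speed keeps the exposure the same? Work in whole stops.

30 s

Aperture: f/2.8 → f/4 → f/5.6 → f/8 → f/11 — 4 stops narrower (darker).
Need 4 stops brighter from the shutter speed: 2 → 4 → 8 → 15 → 30.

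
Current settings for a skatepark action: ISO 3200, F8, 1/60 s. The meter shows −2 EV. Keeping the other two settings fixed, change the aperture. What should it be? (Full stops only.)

Underexposed by 2 stops → need 2 stops brighter.
Aperture: f/8 → f/5.6 → f/4.

f/4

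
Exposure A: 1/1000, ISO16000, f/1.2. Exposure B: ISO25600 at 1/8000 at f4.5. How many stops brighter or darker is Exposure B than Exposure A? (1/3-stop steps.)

6 stops darker

Aperture: f/1.2 → f/1.4 → f/1.6 → f/1.8 → f/2 → f/2.2 → f/2.5 → f/2.8 → f/3.2 → f/3.5 → f/4 → f/4.5 — 3 2/3 stops narrower (darker).
Shutter speed: 1/1000 → 1/1250 → 1/1600 → 1/2000 → 1/2500 → 1/3200 → 1/4000 → 1/5000 → 1/6400 → 1/8000 — 3 stops shorter (darker).
ISO: 16000 → 20000 → 25600 — 2/3 stop raised (brighter).
Net: −3 2/3 −3 +2/3 = −6 stops.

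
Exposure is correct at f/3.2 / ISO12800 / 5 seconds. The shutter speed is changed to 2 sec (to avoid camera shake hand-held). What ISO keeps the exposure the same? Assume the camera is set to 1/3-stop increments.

ISO 32000

Shutter speed: 5 → 4 → 3.2 → 2.5 → 2 — 1 1/3 stops faster (darker).
Need 1 1/3 stops brighter from the ISO: 12800 → 16000 → 20000 → 25600 → 32000.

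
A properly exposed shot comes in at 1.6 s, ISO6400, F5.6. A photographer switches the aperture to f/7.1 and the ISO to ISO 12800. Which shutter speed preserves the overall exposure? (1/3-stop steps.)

Aperture: f/5.6 → f/6.3 → f/7.1 — 2/3 stop narrower (darker).
ISO: 6400 → 8000 → 10000 → 12800 — 1 stop higher (brighter).
Net change so far: 1/3 stop brighter. Offset with the shutter speed: 1.6 → 1.3.

1.3 s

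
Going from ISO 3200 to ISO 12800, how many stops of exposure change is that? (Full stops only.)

3200 → 6400 → 12800 — count the steps: 2 stops.

2 stops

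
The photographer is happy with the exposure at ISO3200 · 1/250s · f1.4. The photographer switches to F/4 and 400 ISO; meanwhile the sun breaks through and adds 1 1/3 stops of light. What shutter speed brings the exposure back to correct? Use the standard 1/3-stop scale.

1/10s

Scene light: 1 1/3 stops brighter.
Aperture: f/1.4 → f/1.6 → f/1.8 → f/2 → f/2.2 → f/2.5 → f/2.8 → f/3.2 → f/3.5 → f/4 — 3 stops stopped down (darker).
ISO: 3200 → 2500 → 2000 → 1600 → 1250 → 1000 → 800 → 640 → 500 → 400 — 3 stops dropped (darker).
Net so far: 4 2/3 stops darker. Shutter speed: 1/250 → 1/200 → 1/160 → 1/125 → 1/100 → 1/80 → 1/60 → 1/50 → 1/40 → 1/30 → 1/25 → 1/20 → 1/15 → 1/13 → 1/10.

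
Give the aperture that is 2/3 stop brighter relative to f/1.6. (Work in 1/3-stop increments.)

Aperture: f/1.6 → f/1.4 → f/1.2 — 2/3 stop larger aperture (brighter).

f/1.2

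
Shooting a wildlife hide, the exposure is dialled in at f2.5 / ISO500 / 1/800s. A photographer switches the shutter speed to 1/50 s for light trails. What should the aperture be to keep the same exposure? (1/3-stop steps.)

f/10

Shutter speed: 1/800 → 1/640 → 1/500 → 1/400 → 1/320 → 1/250 → 1/200 → 1/160 → 1/125 → 1/100 → 1/80 → 1/60 → 1/50 — 4 stops slower (brighter).
Need 4 stops darker from the aperture: f/2.5 → f/2.8 → f/3.2 → f/3.5 → f/4 → f/4.5 → f/5 → f/5.6 → f/6.3 → f/7.1 → f/8 → f/9 → f/10.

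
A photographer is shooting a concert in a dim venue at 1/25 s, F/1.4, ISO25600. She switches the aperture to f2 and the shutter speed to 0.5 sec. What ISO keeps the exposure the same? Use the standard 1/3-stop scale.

Aperture: f/1.4 → f/1.6 → f/1.8 → f/2 — 1 stop smaller aperture (darker).
Shutter speed: 1/25 → 1/20 → 1/15 → 1/13 → 1/10 → 1/8 → 1/6 → 1/5 → 1/4 → 0.3 → 0.4 → 0.5 — 3 2/3 stops longer (brighter).
Net change so far: 2 2/3 stops brighter. Offset with the ISO: 25600 → 20000 → 16000 → 12800 → 10000 → 8000 → 6400 → 5000 → 4000.

ISO 4000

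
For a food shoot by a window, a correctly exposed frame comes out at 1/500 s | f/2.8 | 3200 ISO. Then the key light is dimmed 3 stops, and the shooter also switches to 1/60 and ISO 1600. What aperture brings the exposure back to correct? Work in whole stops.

Scene light: 3 stops darker.
Shutter speed: 1/500 → 1/250 → 1/125 → 1/60 — 3 stops slower (brighter).
ISO: 3200 → 1600 — 1 stop dropped (darker).
Net so far: 1 stop darker. Aperture: f/2.8 → f/2.

f/2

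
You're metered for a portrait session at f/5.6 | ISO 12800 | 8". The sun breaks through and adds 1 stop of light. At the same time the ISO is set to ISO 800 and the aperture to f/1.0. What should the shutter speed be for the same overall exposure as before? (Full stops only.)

2 s

Scene light: 1 stop brighter.
ISO: 12800 → 6400 → 3200 → 1600 → 800 — 4 stops lower (darker).
Aperture: f/5.6 → f/4 → f/2.8 → f/2 → f/1.4 → f/1.0 — 5 stops opened up (brighter).
Net so far: 2 stops brighter. Shutter speed: 8 → 4 → 2.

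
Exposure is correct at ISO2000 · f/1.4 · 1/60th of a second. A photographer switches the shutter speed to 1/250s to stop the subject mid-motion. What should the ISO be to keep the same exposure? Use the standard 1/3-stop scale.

Shutter speed: 1/60 → 1/80 → 1/100 → 1/125 → 1/160 → 1/200 → 1/250 — 2 stops faster (darker).
Need 2 stops brighter from the ISO: 2000 → 2500 → 3200 → 4000 → 5000 → 6400 → 8000.

ISO 8000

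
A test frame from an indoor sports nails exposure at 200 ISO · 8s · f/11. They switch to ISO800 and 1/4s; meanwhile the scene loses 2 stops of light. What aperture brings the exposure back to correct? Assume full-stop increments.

f/2

Scene light: 2 stops darker.
ISO: 200 → 400 → 800 — 2 stops higher (brighter).
Shutter speed: 8 → 4 → 2 → 1 → 1/2 → 1/4 — 5 stops shorter (darker).
Net so far: 5 stops darker. Aperture: f/11 → f/8 → f/5.6 → f/4 → f/2.8 → f/2.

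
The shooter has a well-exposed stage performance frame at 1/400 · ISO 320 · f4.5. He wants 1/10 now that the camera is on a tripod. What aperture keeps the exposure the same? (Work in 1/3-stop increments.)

f/29

Shutter speed: 1/400 → 1/320 → 1/250 → 1/200 → 1/160 → 1/125 → 1/100 → 1/80 → 1/60 → 1/50 → 1/40 → 1/30 → 1/25 → 1/20 → 1/15 → 1/13 → 1/10 — 5 1/3 stops longer (brighter).
Need 5 1/3 stops darker from the aperture: f/4.5 → f/5 → f/5.6 → f/6.3 → f/7.1 → f/8 → f/9 → f/10 → f/11 → f/13 → f/14 → f/16 → f/18 → f/20 → f/22 → f/25 → f/29.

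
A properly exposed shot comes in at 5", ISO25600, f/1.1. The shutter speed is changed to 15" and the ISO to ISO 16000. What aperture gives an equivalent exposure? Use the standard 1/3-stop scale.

Shutter speed: 5 → 6 → 8 → 10 → 13 → 15 — 1 2/3 stops longer (brighter).
ISO: 25600 → 20000 → 16000 — 2/3 stop dropped (darker).
Net change so far: 1 stop brighter. Offset with the aperture: f/1.1 → f/1.2 → f/1.4 → f/1.6.

f/1.6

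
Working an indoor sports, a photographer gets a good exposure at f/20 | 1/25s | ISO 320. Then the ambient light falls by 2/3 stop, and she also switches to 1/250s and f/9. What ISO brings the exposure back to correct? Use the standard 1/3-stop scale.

Scene light: 2/3 stop darker.
Shutter speed: 1/25 → 1/30 → 1/40 → 1/50 → 1/60 → 1/80 → 1/100 → 1/125 → 1/160 → 1/200 → 1/250 — 3 1/3 stops faster (darker).
Aperture: f/20 → f/18 → f/16 → f/14 → f/13 → f/11 → f/10 → f/9 — 2 1/3 stops wider (brighter).
Net so far: 1 2/3 stops darker. ISO: 320 → 400 → 500 → 640 → 800 → 1000.

ISO 1000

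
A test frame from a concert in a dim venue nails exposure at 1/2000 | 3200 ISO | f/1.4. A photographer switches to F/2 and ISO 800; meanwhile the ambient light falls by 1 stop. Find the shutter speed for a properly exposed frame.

Scene light: 1 stop darker.
Aperture: f/1.4 → f/2 — 1 stop narrower (darker).
ISO: 3200 → 1600 → 800 — 2 stops dropped (darker).
Net so far: 4 stops darker. Shutter speed: 1/2000 → 1/1000 → 1/500 → 1/250 → 1/125.

1/125s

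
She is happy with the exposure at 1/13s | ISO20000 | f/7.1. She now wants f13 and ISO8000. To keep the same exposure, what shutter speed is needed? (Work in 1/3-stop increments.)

0.6 s

Aperture: f/7.1 → f/8 → f/9 → f/10 → f/11 → f/13 — 1 2/3 stops stopped down (darker).
ISO: 20000 → 16000 → 12800 → 10000 → 8000 — 1 1/3 stops dropped (darker).
Net change so far: 3 stops darker. Offset with the shutter speed: 1/13 → 1/10 → 1/8 → 1/6 → 1/5 → 1/4 → 0.3 → 0.4 → 0.5 → 0.6.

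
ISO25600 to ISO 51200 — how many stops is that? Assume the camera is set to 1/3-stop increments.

25600 → 32000 → 40000 → 51200 — count the steps: 3 third-stops = 1 stop.

1 stop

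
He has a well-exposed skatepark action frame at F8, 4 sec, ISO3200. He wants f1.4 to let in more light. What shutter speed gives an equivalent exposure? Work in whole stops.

Aperture: f/8 → f/5.6 → f/4 → f/2.8 → f/2 → f/1.4 — 5 stops wider (brighter).
Need 5 stops darker from the shutter speed: 4 → 2 → 1 → 1/2 → 1/4 → 1/8.

1/8s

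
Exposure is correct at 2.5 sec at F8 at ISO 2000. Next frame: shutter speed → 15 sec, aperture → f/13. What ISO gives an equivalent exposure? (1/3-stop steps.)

Shutter speed: 2.5 → 3.2 → 4 → 5 → 6 → 8 → 10 → 13 → 15 — 2 2/3 stops slower (brighter).
Aperture: f/8 → f/9 → f/10 → f/11 → f/13 — 1 1/3 stops stopped down (darker).
Net change so far: 1 1/3 stops brighter. Offset with the ISO: 2000 → 1600 → 1250 → 1000 → 800.

ISO 800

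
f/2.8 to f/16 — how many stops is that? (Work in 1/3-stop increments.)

f/2.8 → f/3.2 → f/3.5 → f/4 → f/4.5 → f/5 → f/5.6 → f/6.3 → f/7.1 → f/8 → f/9 → f/10 → f/11 → f/13 → f/14 → f/16 — count the steps: 15 third-stops = 5 stops.

5 stops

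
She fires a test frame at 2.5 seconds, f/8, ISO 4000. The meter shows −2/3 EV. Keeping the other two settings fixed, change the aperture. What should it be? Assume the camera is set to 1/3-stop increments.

Underexposed by 2/3 stop → need 2/3 stop brighter.
Aperture: f/8 → f/7.1 → f/6.3.

f/6.3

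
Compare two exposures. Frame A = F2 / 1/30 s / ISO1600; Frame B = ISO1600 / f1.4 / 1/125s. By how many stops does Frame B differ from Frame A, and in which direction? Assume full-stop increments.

1 stop darker

Aperture: f/2 → f/1.4 — 1 stop wider (brighter).
Shutter speed: 1/30 → 1/60 → 1/125 — 2 stops faster (darker).
ISO: unchanged.
Net: +1 −2 = −1 stop.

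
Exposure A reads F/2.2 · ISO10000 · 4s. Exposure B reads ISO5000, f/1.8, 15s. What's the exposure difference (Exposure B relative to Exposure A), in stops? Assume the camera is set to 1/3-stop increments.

1 2/3 stops brighter

Aperture: f/2.2 → f/2 → f/1.8 — 2/3 stop wider (brighter).
Shutter speed: 4 → 5 → 6 → 8 → 10 → 13 → 15 — 2 stops longer (brighter).
ISO: 10000 → 8000 → 6400 → 5000 — 1 stop dropped (darker).
Net: +2/3 +2 −1 = +1 2/3 stops.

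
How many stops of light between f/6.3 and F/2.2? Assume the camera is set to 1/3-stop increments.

f/6.3 → f/5.6 → f/5 → f/4.5 → f/4 → f/3.5 → f/3.2 → f/2.8 → f/2.5 → f/2.2 — count the steps: 9 third-stops = 3 stops.

3 stops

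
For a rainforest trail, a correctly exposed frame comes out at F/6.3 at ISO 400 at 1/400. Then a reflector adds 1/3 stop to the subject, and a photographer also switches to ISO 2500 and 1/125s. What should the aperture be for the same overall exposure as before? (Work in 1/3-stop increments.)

Scene light: 1/3 stop brighter.
ISO: 400 → 500 → 640 → 800 → 1000 → 1250 → 1600 → 2000 → 2500 — 2 2/3 stops higher (brighter).
Shutter speed: 1/400 → 1/320 → 1/250 → 1/200 → 1/160 → 1/125 — 1 2/3 stops longer (brighter).
Net so far: 4 2/3 stops brighter. Aperture: f/6.3 → f/7.1 → f/8 → f/9 → f/10 → f/11 → f/13 → f/14 → f/16 → f/18 → f/20 → f/22 → f/25 → f/29 → f/32.

f/32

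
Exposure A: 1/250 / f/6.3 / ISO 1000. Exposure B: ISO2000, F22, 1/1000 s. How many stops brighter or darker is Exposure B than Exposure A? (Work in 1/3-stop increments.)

Aperture: f/6.3 → f/7.1 → f/8 → f/9 → f/10 → f/11 → f/13 → f/14 → f/16 → f/18 → f/20 → f/22 — 3 2/3 stops narrower (darker).
Shutter speed: 1/250 → 1/320 → 1/400 → 1/500 → 1/640 → 1/800 → 1/1000 — 2 stops faster (darker).
ISO: 1000 → 1250 → 1600 → 2000 — 1 stop higher (brighter).
Net: −3 2/3 −2 +1 = −4 2/3 stops.

4 2/3 stops darker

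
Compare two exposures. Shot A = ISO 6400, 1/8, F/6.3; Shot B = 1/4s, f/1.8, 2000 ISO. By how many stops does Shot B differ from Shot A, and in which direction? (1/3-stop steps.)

Aperture: f/6.3 → f/5.6 → f/5 → f/4.5 → f/4 → f/3.5 → f/3.2 → f/2.8 → f/2.5 → f/2.2 → f/2 → f/1.8 — 3 2/3 stops wider (brighter).
Shutter speed: 1/8 → 1/6 → 1/5 → 1/4 — 1 stop longer (brighter).
ISO: 6400 → 5000 → 4000 → 3200 → 2500 → 2000 — 1 2/3 stops lower (darker).
Net: +3 2/3 +1 −1 2/3 = +3 stops.

3 stops brighter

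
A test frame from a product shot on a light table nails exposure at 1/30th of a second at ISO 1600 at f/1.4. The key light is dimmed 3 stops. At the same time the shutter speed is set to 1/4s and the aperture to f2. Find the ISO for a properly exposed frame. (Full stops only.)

Scene light: 3 stops darker.
Shutter speed: 1/30 → 1/15 → 1/8 → 1/4 — 3 stops longer (brighter).
Aperture: f/1.4 → f/2 — 1 stop narrower (darker).
Net so far: 1 stop darker. ISO: 1600 → 3200.

ISO 3200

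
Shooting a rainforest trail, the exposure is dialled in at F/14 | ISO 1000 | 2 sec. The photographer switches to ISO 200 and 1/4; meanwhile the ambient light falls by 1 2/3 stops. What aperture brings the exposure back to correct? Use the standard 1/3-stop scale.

Scene light: 1 2/3 stops darker.
ISO: 1000 → 800 → 640 → 500 → 400 → 320 → 250 → 200 — 2 1/3 stops lower (darker).
Shutter speed: 2 → 1.6 → 1.3 → 1 → 0.8 → 0.6 → 0.5 → 0.4 → 0.3 → 1/4 — 3 stops faster (darker).
Net so far: 7 stops darker. Aperture: f/14 → f/13 → f/11 → f/10 → f/9 → f/8 → f/7.1 → f/6.3 → f/5.6 → f/5 → f/4.5 → f/4 → f/3.5 → f/3.2 → f/2.8 → f/2.5 → f/2.2 → f/2 → f/1.8 → f/1.6 → f/1.4 → f/1.2.

f/1.2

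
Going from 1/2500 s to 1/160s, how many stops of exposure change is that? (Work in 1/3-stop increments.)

1/2500 → 1/2000 → 1/1600 → 1/1250 → 1/1000 → 1/800 → 1/640 → 1/500 → 1/400 → 1/320 → 1/250 → 1/200 → 1/160 — count the steps: 12 third-stops = 4 stops.

4 stops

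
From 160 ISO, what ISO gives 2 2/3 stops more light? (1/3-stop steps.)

ISO: 160 → 200 → 250 → 320 → 400 → 500 → 640 → 800 → 1000 — 2 2/3 stops higher (brighter).

ISO 1000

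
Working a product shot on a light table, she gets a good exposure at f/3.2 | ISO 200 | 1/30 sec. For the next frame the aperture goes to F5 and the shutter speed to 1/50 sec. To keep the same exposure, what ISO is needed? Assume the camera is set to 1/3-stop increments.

Aperture: f/3.2 → f/3.5 → f/4 → f/4.5 → f/5 — 1 1/3 stops smaller aperture (darker).
Shutter speed: 1/30 → 1/40 → 1/50 — 2/3 stop shorter (darker).
Net change so far: 2 stops darker. Offset with the ISO: 200 → 250 → 320 → 400 → 500 → 640 → 800.

ISO 800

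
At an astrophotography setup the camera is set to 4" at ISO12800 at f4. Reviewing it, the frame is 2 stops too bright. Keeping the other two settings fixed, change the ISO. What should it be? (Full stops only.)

Overexposed by 2 stops → need 2 stops darker.
ISO: 12800 → 6400 → 3200.

ISO 3200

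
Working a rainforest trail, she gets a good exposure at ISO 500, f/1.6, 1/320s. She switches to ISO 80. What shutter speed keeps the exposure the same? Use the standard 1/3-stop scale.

ISO: 500 → 400 → 320 → 250 → 200 → 160 → 125 → 100 → 80 — 2 2/3 stops dropped (darker).
Need 2 2/3 stops brighter from the shutter speed: 1/320 → 1/250 → 1/200 → 1/160 → 1/125 → 1/100 → 1/80 → 1/60 → 1/50.

1/50s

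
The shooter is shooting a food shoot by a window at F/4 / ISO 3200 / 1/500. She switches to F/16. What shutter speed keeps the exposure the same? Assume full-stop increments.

1/30s

Aperture: f/4 → f/5.6 → f/8 → f/11 → f/16 — 4 stops smaller aperture (darker).
Need 4 stops brighter from the shutter speed: 1/500 → 1/250 → 1/125 → 1/60 → 1/30.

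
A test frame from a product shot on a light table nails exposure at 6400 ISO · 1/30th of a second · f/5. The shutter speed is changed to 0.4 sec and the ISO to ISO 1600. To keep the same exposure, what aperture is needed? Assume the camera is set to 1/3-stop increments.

f/9

Shutter speed: 1/30 → 1/25 → 1/20 → 1/15 → 1/13 → 1/10 → 1/8 → 1/6 → 1/5 → 1/4 → 0.3 → 0.4 — 3 2/3 stops longer (brighter).
ISO: 6400 → 5000 → 4000 → 3200 → 2500 → 2000 → 1600 — 2 stops lower (darker).
Net change so far: 1 2/3 stops brighter. Offset with the aperture: f/5 → f/5.6 → f/6.3 → f/7.1 → f/8 → f/9.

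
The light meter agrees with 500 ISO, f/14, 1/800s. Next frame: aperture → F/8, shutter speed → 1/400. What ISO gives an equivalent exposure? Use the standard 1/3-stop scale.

Aperture: f/14 → f/13 → f/11 → f/10 → f/9 → f/8 — 1 2/3 stops wider (brighter).
Shutter speed: 1/800 → 1/640 → 1/500 → 1/400 — 1 stop longer (brighter).
Net change so far: 2 2/3 stops brighter. Offset with the ISO: 500 → 400 → 320 → 250 → 200 → 160 → 125 → 100 → 80.

ISO 80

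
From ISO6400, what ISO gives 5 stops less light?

ISO: 6400 → 3200 → 1600 → 800 → 400 → 200 — 5 stops lower (darker).

ISO 200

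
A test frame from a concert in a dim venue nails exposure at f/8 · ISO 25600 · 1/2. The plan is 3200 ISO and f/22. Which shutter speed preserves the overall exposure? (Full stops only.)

30 s

ISO: 25600 → 12800 → 6400 → 3200 — 3 stops lower (darker).
Aperture: f/8 → f/11 → f/16 → f/22 — 3 stops narrower (darker).
Net change so far: 6 stops darker. Offset with the shutter speed: 1/2 → 1 → 2 → 4 → 8 → 15 → 30.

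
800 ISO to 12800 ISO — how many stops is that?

800 → 1600 → 3200 → 6400 → 12800 — count the steps: 4 stops.

4 stops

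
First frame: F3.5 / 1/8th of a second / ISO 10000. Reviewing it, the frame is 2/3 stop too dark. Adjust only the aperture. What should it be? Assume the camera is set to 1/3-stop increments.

f/2.8

Underexposed by 2/3 stop → need 2/3 stop brighter.
Aperture: f/3.5 → f/3.2 → f/2.8.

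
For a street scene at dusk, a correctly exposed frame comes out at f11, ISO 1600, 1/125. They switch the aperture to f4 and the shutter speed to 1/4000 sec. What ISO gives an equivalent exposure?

Aperture: f/11 → f/8 → f/5.6 → f/4 — 3 stops opened up (brighter).
Shutter speed: 1/125 → 1/250 → 1/500 → 1/1000 → 1/2000 → 1/4000 — 5 stops shorter (darker).
Net change so far: 2 stops darker. Offset with the ISO: 1600 → 3200 → 6400.

ISO 6400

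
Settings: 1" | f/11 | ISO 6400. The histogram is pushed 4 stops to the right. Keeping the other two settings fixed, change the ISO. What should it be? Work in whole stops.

Overexposed by 4 stops → need 4 stops darker.
ISO: 6400 → 3200 → 1600 → 800 → 400.

ISO 400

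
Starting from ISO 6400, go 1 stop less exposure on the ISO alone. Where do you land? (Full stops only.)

ISO: 6400 → 3200 — 1 stop lower (darker).

ISO 3200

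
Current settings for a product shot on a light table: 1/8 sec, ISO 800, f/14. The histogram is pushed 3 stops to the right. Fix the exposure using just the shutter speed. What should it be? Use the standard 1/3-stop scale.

1/60s

Overexposed by 3 stops → need 3 stops darker.
Shutter speed: 1/8 → 1/10 → 1/13 → 1/15 → 1/20 → 1/25 → 1/30 → 1/40 → 1/50 → 1/60.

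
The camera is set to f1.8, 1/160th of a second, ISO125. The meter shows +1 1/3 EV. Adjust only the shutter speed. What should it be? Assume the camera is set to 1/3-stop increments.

1/400s

Overexposed by 1 1/3 stops → need 1 1/3 stops darker.
Shutter speed: 1/160 → 1/200 → 1/250 → 1/320 → 1/400.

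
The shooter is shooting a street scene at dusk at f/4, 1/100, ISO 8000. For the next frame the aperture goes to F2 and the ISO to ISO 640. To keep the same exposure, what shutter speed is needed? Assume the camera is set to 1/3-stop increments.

Aperture: f/4 → f/3.5 → f/3.2 → f/2.8 → f/2.5 → f/2.2 → f/2 — 2 stops larger aperture (brighter).
ISO: 8000 → 6400 → 5000 → 4000 → 3200 → 2500 → 2000 → 1600 → 1250 → 1000 → 800 → 640 — 3 2/3 stops lower (darker).
Net change so far: 1 2/3 stops darker. Offset with the shutter speed: 1/100 → 1/80 → 1/60 → 1/50 → 1/40 → 1/30.

1/30s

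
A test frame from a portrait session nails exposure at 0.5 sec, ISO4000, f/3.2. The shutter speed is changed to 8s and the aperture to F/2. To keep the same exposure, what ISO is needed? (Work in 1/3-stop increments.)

ISO 100

Shutter speed: 0.5 → 0.6 → 0.8 → 1 → 1.3 → 1.6 → 2 → 2.5 → 3.2 → 4 → 5 → 6 → 8 — 4 stops longer (brighter).
Aperture: f/3.2 → f/2.8 → f/2.5 → f/2.2 → f/2 — 1 1/3 stops wider (brighter).
Net change so far: 5 1/3 stops brighter. Offset with the ISO: 4000 → 3200 → 2500 → 2000 → 1600 → 1250 → 1000 → 800 → 640 → 500 → 400 → 320 → 250 → 200 → 160 → 125 → 100.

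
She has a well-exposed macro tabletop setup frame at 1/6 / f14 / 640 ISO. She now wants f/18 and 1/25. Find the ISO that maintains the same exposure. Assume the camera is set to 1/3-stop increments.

Aperture: f/14 → f/16 → f/18 — 2/3 stop smaller aperture (darker).
Shutter speed: 1/6 → 1/8 → 1/10 → 1/13 → 1/15 → 1/20 → 1/25 — 2 stops faster (darker).
Net change so far: 2 2/3 stops darker. Offset with the ISO: 640 → 800 → 1000 → 1250 → 1600 → 2000 → 2500 → 3200 → 4000.

ISO 4000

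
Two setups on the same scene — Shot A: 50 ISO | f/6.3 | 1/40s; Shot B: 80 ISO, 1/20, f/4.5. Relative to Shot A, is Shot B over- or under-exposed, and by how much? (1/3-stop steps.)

Aperture: f/6.3 → f/5.6 → f/5 → f/4.5 — 1 stop opened up (brighter).
Shutter speed: 1/40 → 1/30 → 1/25 → 1/20 — 1 stop longer (brighter).
ISO: 50 → 64 → 80 — 2/3 stop higher (brighter).
Net: +1 +1 +2/3 = +2 2/3 stops.

2 2/3 stops brighter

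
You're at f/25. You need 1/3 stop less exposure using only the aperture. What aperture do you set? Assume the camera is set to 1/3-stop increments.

f/29

Aperture: f/25 → f/29 — 1/3 stop smaller aperture (darker).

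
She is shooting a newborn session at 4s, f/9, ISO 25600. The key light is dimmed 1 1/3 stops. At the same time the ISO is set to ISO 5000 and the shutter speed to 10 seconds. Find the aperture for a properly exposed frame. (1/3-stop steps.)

f/4

Scene light: 1 1/3 stops darker.
ISO: 25600 → 20000 → 16000 → 12800 → 10000 → 8000 → 6400 → 5000 — 2 1/3 stops lower (darker).
Shutter speed: 4 → 5 → 6 → 8 → 10 — 1 1/3 stops longer (brighter).
Net so far: 2 1/3 stops darker. Aperture: f/9 → f/8 → f/7.1 → f/6.3 → f/5.6 → f/5 → f/4.5 → f/4.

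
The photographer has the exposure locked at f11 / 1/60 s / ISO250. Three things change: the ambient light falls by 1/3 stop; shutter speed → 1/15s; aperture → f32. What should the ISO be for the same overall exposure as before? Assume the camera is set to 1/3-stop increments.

ISO 640

Scene light: 1/3 stop darker.
Shutter speed: 1/60 → 1/50 → 1/40 → 1/30 → 1/25 → 1/20 → 1/15 — 2 stops longer (brighter).
Aperture: f/11 → f/13 → f/14 → f/16 → f/18 → f/20 → f/22 → f/25 → f/29 → f/32 — 3 stops stopped down (darker).
Net so far: 1 1/3 stops darker. ISO: 250 → 320 → 400 → 500 → 640.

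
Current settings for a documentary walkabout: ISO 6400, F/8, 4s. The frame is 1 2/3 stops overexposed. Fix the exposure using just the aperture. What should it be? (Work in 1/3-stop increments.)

Overexposed by 1 2/3 stops → need 1 2/3 stops darker.
Aperture: f/8 → f/9 → f/10 → f/11 → f/13 → f/14.

f/14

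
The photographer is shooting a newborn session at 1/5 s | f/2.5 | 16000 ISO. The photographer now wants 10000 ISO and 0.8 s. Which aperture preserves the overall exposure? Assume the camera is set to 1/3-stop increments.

ISO: 16000 → 12800 → 10000 — 2/3 stop lower (darker).
Shutter speed: 1/5 → 1/4 → 0.3 → 0.4 → 0.5 → 0.6 → 0.8 — 2 stops slower (brighter).
Net change so far: 1 1/3 stops brighter. Offset with the aperture: f/2.5 → f/2.8 → f/3.2 → f/3.5 → f/4.

f/4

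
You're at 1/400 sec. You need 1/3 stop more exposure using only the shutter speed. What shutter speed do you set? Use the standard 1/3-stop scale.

1/320s

Shutter speed: 1/400 → 1/320 — 1/3 stop longer (brighter).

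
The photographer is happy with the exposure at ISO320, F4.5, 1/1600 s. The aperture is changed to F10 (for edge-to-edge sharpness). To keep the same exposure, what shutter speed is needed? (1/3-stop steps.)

1/320s

Aperture: f/4.5 → f/5 → f/5.6 → f/6.3 → f/7.1 → f/8 → f/9 → f/10 — 2 1/3 stops smaller aperture (darker).
Need 2 1/3 stops brighter from the shutter speed: 1/1600 → 1/1250 → 1/1000 → 1/800 → 1/640 → 1/500 → 1/400 → 1/320.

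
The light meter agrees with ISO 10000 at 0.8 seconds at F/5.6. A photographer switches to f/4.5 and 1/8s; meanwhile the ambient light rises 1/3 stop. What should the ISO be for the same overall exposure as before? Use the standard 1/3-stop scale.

ISO 32000

Scene light: 1/3 stop brighter.
Aperture: f/5.6 → f/5 → f/4.5 — 2/3 stop opened up (brighter).
Shutter speed: 0.8 → 0.6 → 0.5 → 0.4 → 0.3 → 1/4 → 1/5 → 1/6 → 1/8 — 2 2/3 stops faster (darker).
Net so far: 1 2/3 stops darker. ISO: 10000 → 12800 → 16000 → 20000 → 25600 → 32000.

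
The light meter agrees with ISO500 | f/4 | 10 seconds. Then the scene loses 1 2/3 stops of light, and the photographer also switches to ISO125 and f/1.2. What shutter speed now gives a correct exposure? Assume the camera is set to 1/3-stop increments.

13 s

Scene light: 1 2/3 stops darker.
ISO: 500 → 400 → 320 → 250 → 200 → 160 → 125 — 2 stops dropped (darker).
Aperture: f/4 → f/3.5 → f/3.2 → f/2.8 → f/2.5 → f/2.2 → f/2 → f/1.8 → f/1.6 → f/1.4 → f/1.2 — 3 1/3 stops larger aperture (brighter).
Net so far: 1/3 stop darker. Shutter speed: 10 → 13.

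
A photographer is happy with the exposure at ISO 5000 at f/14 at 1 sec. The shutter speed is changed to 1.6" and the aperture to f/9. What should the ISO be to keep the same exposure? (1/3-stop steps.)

ISO 1250

Shutter speed: 1 → 1.3 → 1.6 — 2/3 stop longer (brighter).
Aperture: f/14 → f/13 → f/11 → f/10 → f/9 — 1 1/3 stops opened up (brighter).
Net change so far: 2 stops brighter. Offset with the ISO: 5000 → 4000 → 3200 → 2500 → 2000 → 1600 → 1250.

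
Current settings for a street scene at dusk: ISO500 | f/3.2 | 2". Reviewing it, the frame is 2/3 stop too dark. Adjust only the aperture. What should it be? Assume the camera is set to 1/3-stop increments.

f/2.5

Underexposed by 2/3 stop → need 2/3 stop brighter.
Aperture: f/3.2 → f/2.8 → f/2.5.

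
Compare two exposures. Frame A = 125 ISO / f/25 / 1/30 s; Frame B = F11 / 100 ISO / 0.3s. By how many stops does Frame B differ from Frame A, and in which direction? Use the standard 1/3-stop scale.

Aperture: f/25 → f/22 → f/20 → f/18 → f/16 → f/14 → f/13 → f/11 — 2 1/3 stops opened up (brighter).
Shutter speed: 1/30 → 1/25 → 1/20 → 1/15 → 1/13 → 1/10 → 1/8 → 1/6 → 1/5 → 1/4 → 0.3 — 3 1/3 stops slower (brighter).
ISO: 125 → 100 — 1/3 stop lower (darker).
Net: +2 1/3 +3 1/3 −1/3 = +5 1/3 stops.

5 1/3 stops brighter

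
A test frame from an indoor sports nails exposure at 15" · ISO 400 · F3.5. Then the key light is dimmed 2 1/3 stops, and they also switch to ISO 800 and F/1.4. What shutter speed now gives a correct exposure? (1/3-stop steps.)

6 s

Scene light: 2 1/3 stops darker.
ISO: 400 → 500 → 640 → 800 — 1 stop raised (brighter).
Aperture: f/3.5 → f/3.2 → f/2.8 → f/2.5 → f/2.2 → f/2 → f/1.8 → f/1.6 → f/1.4 — 2 2/3 stops wider (brighter).
Net so far: 1 1/3 stops brighter. Shutter speed: 15 → 13 → 10 → 8 → 6.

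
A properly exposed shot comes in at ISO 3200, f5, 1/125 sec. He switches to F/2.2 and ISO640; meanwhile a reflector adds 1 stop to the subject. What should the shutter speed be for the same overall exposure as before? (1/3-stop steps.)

Scene light: 1 stop brighter.
Aperture: f/5 → f/4.5 → f/4 → f/3.5 → f/3.2 → f/2.8 → f/2.5 → f/2.2 — 2 1/3 stops larger aperture (brighter).
ISO: 3200 → 2500 → 2000 → 1600 → 1250 → 1000 → 800 → 640 — 2 1/3 stops lower (darker).
Net so far: 1 stop brighter. Shutter speed: 1/125 → 1/160 → 1/200 → 1/250.

1/250s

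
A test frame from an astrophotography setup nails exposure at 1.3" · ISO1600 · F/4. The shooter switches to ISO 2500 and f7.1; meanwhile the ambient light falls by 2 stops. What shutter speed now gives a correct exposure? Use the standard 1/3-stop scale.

10 s

Scene light: 2 stops darker.
ISO: 1600 → 2000 → 2500 — 2/3 stop raised (brighter).
Aperture: f/4 → f/4.5 → f/5 → f/5.6 → f/6.3 → f/7.1 — 1 2/3 stops smaller aperture (darker).
Net so far: 3 stops darker. Shutter speed: 1.3 → 1.6 → 2 → 2.5 → 3.2 → 4 → 5 → 6 → 8 → 10.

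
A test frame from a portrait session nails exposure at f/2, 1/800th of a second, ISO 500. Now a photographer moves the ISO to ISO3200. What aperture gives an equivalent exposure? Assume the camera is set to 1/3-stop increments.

f/5

ISO: 500 → 640 → 800 → 1000 → 1250 → 1600 → 2000 → 2500 → 3200 — 2 2/3 stops raised (brighter).
Need 2 2/3 stops darker from the aperture: f/2 → f/2.2 → f/2.5 → f/2.8 → f/3.2 → f/3.5 → f/4 → f/4.5 → f/5.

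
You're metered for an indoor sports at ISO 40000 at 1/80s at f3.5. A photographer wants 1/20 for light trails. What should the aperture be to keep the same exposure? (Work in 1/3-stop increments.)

Shutter speed: 1/80 → 1/60 → 1/50 → 1/40 → 1/30 → 1/25 → 1/20 — 2 stops slower (brighter).
Need 2 stops darker from the aperture: f/3.5 → f/4 → f/4.5 → f/5 → f/5.6 → f/6.3 → f/7.1.

f/7.1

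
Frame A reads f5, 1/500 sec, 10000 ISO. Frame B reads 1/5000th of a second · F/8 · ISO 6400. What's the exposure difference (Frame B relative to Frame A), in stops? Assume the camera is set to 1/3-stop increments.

5 1/3 stops darker

Aperture: f/5 → f/5.6 → f/6.3 → f/7.1 → f/8 — 1 1/3 stops narrower (darker).
Shutter speed: 1/500 → 1/640 → 1/800 → 1/1000 → 1/1250 → 1/1600 → 1/2000 → 1/2500 → 1/3200 → 1/4000 → 1/5000 — 3 1/3 stops shorter (darker).
ISO: 10000 → 8000 → 6400 — 2/3 stop dropped (darker).
Net: −1 1/3 −3 1/3 −2/3 = −5 1/3 stops.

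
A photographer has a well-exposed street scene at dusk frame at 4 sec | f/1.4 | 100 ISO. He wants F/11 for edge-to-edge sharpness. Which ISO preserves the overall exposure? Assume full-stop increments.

Aperture: f/1.4 → f/2 → f/2.8 → f/4 → f/5.6 → f/8 → f/11 — 6 stops narrower (darker).
Need 6 stops brighter from the ISO: 100 → 200 → 400 → 800 → 1600 → 3200 → 6400.

ISO 6400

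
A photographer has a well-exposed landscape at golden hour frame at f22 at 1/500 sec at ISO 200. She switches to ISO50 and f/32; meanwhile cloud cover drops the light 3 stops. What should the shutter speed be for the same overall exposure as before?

Scene light: 3 stops darker.
ISO: 200 → 100 → 50 — 2 stops dropped (darker).
Aperture: f/22 → f/32 — 1 stop narrower (darker).
Net so far: 6 stops darker. Shutter speed: 1/500 → 1/250 → 1/125 → 1/60 → 1/30 → 1/15 → 1/8.

1/8s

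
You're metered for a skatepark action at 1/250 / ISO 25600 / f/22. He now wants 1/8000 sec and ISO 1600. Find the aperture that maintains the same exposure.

f/1.0

Shutter speed: 1/250 → 1/500 → 1/1000 → 1/2000 → 1/4000 → 1/8000 — 5 stops shorter (darker).
ISO: 25600 → 12800 → 6400 → 3200 → 1600 — 4 stops dropped (darker).
Net change so far: 9 stops darker. Offset with the aperture: f/22 → f/16 → f/11 → f/8 → f/5.6 → f/4 → f/2.8 → f/2 → f/1.4 → f/1.0.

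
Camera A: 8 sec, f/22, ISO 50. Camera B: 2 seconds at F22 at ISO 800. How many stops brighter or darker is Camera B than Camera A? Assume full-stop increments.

2 stops brighter

Aperture: unchanged.
Shutter speed: 8 → 4 → 2 — 2 stops faster (darker).
ISO: 50 → 100 → 200 → 400 → 800 — 4 stops higher (brighter).
Net: −2 +4 = +2 stops.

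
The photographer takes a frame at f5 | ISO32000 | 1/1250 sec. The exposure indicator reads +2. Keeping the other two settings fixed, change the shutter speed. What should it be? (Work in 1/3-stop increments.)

Overexposed by 2 stops → need 2 stops darker.
Shutter speed: 1/1250 → 1/1600 → 1/2000 → 1/2500 → 1/3200 → 1/4000 → 1/5000.

1/5000s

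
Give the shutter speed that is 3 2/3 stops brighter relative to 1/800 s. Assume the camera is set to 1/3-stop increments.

1/60s

Shutter speed: 1/800 → 1/640 → 1/500 → 1/400 → 1/320 → 1/250 → 1/200 → 1/160 → 1/125 → 1/100 → 1/80 → 1/60 — 3 2/3 stops longer (brighter).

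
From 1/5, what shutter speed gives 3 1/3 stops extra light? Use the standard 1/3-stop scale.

Shutter speed: 1/5 → 1/4 → 0.3 → 0.4 → 0.5 → 0.6 → 0.8 → 1 → 1.3 → 1.6 → 2 — 3 1/3 stops slower (brighter).

2 s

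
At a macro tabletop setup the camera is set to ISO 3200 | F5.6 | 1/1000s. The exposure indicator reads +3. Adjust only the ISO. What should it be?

ISO 400

Overexposed by 3 stops → need 3 stops darker.
ISO: 3200 → 1600 → 800 → 400.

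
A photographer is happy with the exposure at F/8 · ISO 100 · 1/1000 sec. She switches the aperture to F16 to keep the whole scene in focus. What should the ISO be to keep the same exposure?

ISO 400

Aperture: f/8 → f/11 → f/16 — 2 stops smaller aperture (darker).
Need 2 stops brighter from the ISO: 100 → 200 → 400.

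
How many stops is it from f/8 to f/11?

f/8 → f/11 — count the steps: 1 stop.

1 stop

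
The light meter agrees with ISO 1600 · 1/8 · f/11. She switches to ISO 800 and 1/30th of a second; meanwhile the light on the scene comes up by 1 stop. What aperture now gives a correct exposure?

Scene light: 1 stop brighter.
ISO: 1600 → 800 — 1 stop dropped (darker).
Shutter speed: 1/8 → 1/15 → 1/30 — 2 stops shorter (darker).
Net so far: 2 stops darker. Aperture: f/11 → f/8 → f/5.6.

f/5.6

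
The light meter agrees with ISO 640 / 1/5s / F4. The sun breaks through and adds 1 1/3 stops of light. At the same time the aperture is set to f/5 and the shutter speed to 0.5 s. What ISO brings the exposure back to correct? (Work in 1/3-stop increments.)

ISO 160

Scene light: 1 1/3 stops brighter.
Aperture: f/4 → f/4.5 → f/5 — 2/3 stop smaller aperture (darker).
Shutter speed: 1/5 → 1/4 → 0.3 → 0.4 → 0.5 — 1 1/3 stops longer (brighter).
Net so far: 2 stops brighter. ISO: 640 → 500 → 400 → 320 → 250 → 200 → 160.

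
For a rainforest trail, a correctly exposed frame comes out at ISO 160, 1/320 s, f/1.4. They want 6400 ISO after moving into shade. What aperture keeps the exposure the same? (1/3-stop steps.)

ISO: 160 → 200 → 250 → 320 → 400 → 500 → 640 → 800 → 1000 → 1250 → 1600 → 2000 → 2500 → 3200 → 4000 → 5000 → 6400 — 5 1/3 stops raised (brighter).
Need 5 1/3 stops darker from the aperture: f/1.4 → f/1.6 → f/1.8 → f/2 → f/2.2 → f/2.5 → f/2.8 → f/3.2 → f/3.5 → f/4 → f/4.5 → f/5 → f/5.6 → f/6.3 → f/7.1 → f/8 → f/9.

f/9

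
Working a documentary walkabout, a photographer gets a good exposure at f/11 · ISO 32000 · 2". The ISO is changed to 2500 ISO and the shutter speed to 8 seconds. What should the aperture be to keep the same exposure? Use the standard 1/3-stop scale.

ISO: 32000 → 25600 → 20000 → 16000 → 12800 → 10000 → 8000 → 6400 → 5000 → 4000 → 3200 → 2500 — 3 2/3 stops dropped (darker).
Shutter speed: 2 → 2.5 → 3.2 → 4 → 5 → 6 → 8 — 2 stops longer (brighter).
Net change so far: 1 2/3 stops darker. Offset with the aperture: f/11 → f/10 → f/9 → f/8 → f/7.1 → f/6.3.

f/6.3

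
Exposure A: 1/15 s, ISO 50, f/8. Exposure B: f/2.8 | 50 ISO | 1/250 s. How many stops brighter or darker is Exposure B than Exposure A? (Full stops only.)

Aperture: f/8 → f/5.6 → f/4 → f/2.8 — 3 stops opened up (brighter).
Shutter speed: 1/15 → 1/30 → 1/60 → 1/125 → 1/250 — 4 stops faster (darker).
ISO: unchanged.
Net: +3 −4 = −1 stop.

1 stop darker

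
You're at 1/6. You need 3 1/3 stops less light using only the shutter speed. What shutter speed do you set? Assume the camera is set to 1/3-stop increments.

1/60s

Shutter speed: 1/6 → 1/8 → 1/10 → 1/13 → 1/15 → 1/20 → 1/25 → 1/30 → 1/40 → 1/50 → 1/60 — 3 1/3 stops faster (darker).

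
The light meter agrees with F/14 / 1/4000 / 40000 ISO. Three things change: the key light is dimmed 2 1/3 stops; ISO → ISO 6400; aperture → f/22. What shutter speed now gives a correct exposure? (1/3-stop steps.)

1/50s

Scene light: 2 1/3 stops darker.
ISO: 40000 → 32000 → 25600 → 20000 → 16000 → 12800 → 10000 → 8000 → 6400 — 2 2/3 stops dropped (darker).
Aperture: f/14 → f/16 → f/18 → f/20 → f/22 — 1 1/3 stops narrower (darker).
Net so far: 6 1/3 stops darker. Shutter speed: 1/4000 → 1/3200 → 1/2500 → 1/2000 → 1/1600 → 1/1250 → 1/1000 → 1/800 → 1/640 → 1/500 → 1/400 → 1/320 → 1/250 → 1/200 → 1/160 → 1/125 → 1/100 → 1/80 → 1/60 → 1/50.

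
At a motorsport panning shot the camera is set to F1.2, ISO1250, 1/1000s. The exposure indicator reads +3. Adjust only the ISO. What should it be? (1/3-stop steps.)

Overexposed by 3 stops → need 3 stops darker.
ISO: 1250 → 1000 → 800 → 640 → 500 → 400 → 320 → 250 → 200 → 160.

ISO 160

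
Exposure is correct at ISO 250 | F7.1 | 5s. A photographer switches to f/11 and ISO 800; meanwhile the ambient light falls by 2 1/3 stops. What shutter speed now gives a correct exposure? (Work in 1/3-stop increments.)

20 s

Scene light: 2 1/3 stops darker.
Aperture: f/7.1 → f/8 → f/9 → f/10 → f/11 — 1 1/3 stops stopped down (darker).
ISO: 250 → 320 → 400 → 500 → 640 → 800 — 1 2/3 stops raised (brighter).
Net so far: 2 stops darker. Shutter speed: 5 → 6 → 8 → 10 → 13 → 15 → 20.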